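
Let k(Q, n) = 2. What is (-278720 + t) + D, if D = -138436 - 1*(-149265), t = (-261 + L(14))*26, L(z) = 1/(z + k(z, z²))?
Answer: -2197403/8 ≈ -2.7468e+5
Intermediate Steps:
L(z) = 1/(2 + z) (L(z) = 1/(z + 2) = 1/(2 + z))
t = -54275/8 (t = (-261 + 1/(2 + 14))*26 = (-261 + 1/16)*26 = -4175/16*26 = -54275/8 ≈ -6784.4)
D = 10829 (D = -138436 + 149265 = 10829)
(-278720 + t) + D = (-278720 - 54275/8) + 10829 = -2284035/8 + 10829 = -2197403/8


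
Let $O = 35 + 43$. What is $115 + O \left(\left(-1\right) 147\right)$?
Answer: $-11351$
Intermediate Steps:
$O = 78$
$115 + O \left(\left(-1\right) 147\right) = 115 + 78 \left(\left(-1\right) 147\right) = 115 + 78 \left(-147\right) = 115 - 11466 = -11351$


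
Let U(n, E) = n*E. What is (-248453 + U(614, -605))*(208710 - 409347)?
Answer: 124379490951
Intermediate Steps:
U(n, E) = E*n
(-248453 + U(614, -605))*(208710 - 409347) = (-248453 - 605*614)*(208710 - 409347) = (-248453 - 371470)*(-200637) = -619923*(-200637) = 124379490951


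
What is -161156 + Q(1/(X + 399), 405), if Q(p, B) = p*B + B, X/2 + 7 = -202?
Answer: -3054674/19 ≈ -1.6077e+5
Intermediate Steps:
X = -418 (X = -14 + 2*(-202) = -14 - 404 = -418)
Q(p, B) = B + B*p (Q(p, B) = B*p + B = B + B*p)
-161156 + Q(1/(X + 399), 405) = -161156 + 405*(1 + 1/(-418 + 399)) = -161156 + 405*(1 + 1/(-19)) = -161156 + 405*(1 - 1/19) = -161156 + 405*(18/19) = -161156 + 7290/19 = -3054674/19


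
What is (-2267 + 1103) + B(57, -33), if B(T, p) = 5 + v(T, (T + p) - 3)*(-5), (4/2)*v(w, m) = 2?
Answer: -1164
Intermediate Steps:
v(w, m) = 1 (v(w, m) = (½)*2 = 1)
B(T, p) = 0 (B(T, p) = 5 + 1*(-5) = 5 - 5 = 0)
(-2267 + 1103) + B(57, -33) = (-2267 + 1103) + 0 = -1164 + 0 = -1164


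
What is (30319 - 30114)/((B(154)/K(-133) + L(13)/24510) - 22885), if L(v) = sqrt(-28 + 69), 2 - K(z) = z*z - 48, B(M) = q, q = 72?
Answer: -876878452374062533006500/97889594935995368362209739 - 1563309952580550*sqrt(41)/97889594935995368362209739 ≈ -0.0089578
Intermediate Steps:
B(M) = 72
K(z) = 50 - z**2 (K(z) = 2 - (z*z - 48) = 2 - (z**2 - 48) = 2 - (-48 + z**2) = 2 + (48 - z**2) = 50 - z**2)
L(v) = sqrt(41)
(30319 - 30114)/((B(154)/K(-133) + L(13)/24510) - 22885) = (30319 - 30114)/((72/(50 - 1*(-133)**2) + sqrt(41)/24510) - 22885) = 205/((72/(50 - 1*17689) + sqrt(41)*(1/24510)) - 22885) = 205/((72/(50 - 17689) + sqrt(41)/24510) - 22885) = 205/((72/(-17639) + sqrt(41)/24510) - 22885) = 205/((72*(-1/17639) + sqrt(41)/24510) - 22885) = 205/((-72/17639 + sqrt(41)/24510) - 22885) = 205/(-403668587/17639 + sqrt(41)/24510)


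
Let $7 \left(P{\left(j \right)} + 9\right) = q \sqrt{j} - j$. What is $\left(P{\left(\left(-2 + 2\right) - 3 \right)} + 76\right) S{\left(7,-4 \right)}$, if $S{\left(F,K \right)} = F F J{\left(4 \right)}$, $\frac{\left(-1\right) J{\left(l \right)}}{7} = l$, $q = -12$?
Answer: $-92512 + 2352 i \sqrt{3} \approx -92512.0 + 4073.8 i$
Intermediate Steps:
$J{\left(l \right)} = - 7 l$
$S{\left(F,K \right)} = - 28 F^{2}$ ($S{\left(F,K \right)} = F F \left(\left(-7\right) 4\right) = F^{2} \left(-28\right) = - 28 F^{2}$)
$P{\left(j \right)} = -9 - \frac{12 \sqrt{j}}{7} - \frac{j}{7}$ ($P{\left(j \right)} = -9 + \frac{- 12 \sqrt{j} - j}{7} = -9 + \frac{- j - 12 \sqrt{j}}{7} = -9 - \left(\frac{j}{7} + \frac{12 \sqrt{j}}{7}\right) = -9 - \frac{12 \sqrt{j}}{7} - \frac{j}{7}$)
$\left(P{\left(\left(-2 + 2\right) - 3 \right)} + 76\right) S{\left(7,-4 \right)} = \left(\left(-9 - \frac{12 \sqrt{\left(-2 + 2\right) - 3}}{7} - \frac{\left(-2 + 2\right) - 3}{7}\right) + 76\right) \left(- 28 \cdot 7^{2}\right) = \left(\left(-9 - \frac{12 \sqrt{0 - 3}}{7} - \frac{0 - 3}{7}\right) + 76\right) \left(\left(-28\right) 49\right) = \left(\left(-9 - \frac{12 \sqrt{-3}}{7} - - \frac{3}{7}\right) + 76\right) \left(-1372\right) = \left(\left(-9 - \frac{12 i \sqrt{3}}{7} + \frac{3}{7}\right) + 76\right) \left(-1372\right) = \left(\left(- \frac{60}{7} - \frac{12 i \sqrt{3}}{7}\right) + 76\right) \left(-1372\right) = \left(\frac{472}{7} - \frac{12 i \sqrt{3}}{7}\right) \left(-1372\right) = -92512 + 2352 i \sqrt{3}$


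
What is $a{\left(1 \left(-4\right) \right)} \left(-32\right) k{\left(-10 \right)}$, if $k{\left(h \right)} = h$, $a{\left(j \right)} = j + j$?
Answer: $-2560$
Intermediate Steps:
$a{\left(j \right)} = 2 j$
$a{\left(1 \left(-4\right) \right)} \left(-32\right) k{\left(-10 \right)} = 2 \cdot 1 \left(-4\right) \left(-32\right) \left(-10\right) = 2 \left(-4\right) \left(-32\right) \left(-10\right) = \left(-8\right) \left(-32\right) \left(-10\right) = 256 \left(-10\right) = -2560$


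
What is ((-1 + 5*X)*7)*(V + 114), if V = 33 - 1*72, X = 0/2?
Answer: -525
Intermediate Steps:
X = 0 (X = 0*(½) = 0)
V = -39 (V = 33 - 72 = -39)
((-1 + 5*X)*7)*(V + 114) = ((-1 + 5*0)*7)*(-39 + 114) = ((-1 + 0)*7)*75 = -1*7*75 = -7*75 = -525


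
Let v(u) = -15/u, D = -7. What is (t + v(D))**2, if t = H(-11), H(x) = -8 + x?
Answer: 13924/49 ≈ 284.16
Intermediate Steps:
t = -19 (t = -8 - 11 = -19)
(t + v(D))**2 = (-19 - 15/(-7))**2 = (-19 - 15*(-1/7))**2 = (-19 + 15/7)**2 = (-118/7)**2 = 13924/49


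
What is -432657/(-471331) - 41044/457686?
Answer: 89337871069/107860800033 ≈ 0.82827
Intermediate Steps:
-432657/(-471331) - 41044/457686 = -432657*(-1/471331) - 41044*1/457686 = 432657/471331 - 20522/228843 = 89337871069/107860800033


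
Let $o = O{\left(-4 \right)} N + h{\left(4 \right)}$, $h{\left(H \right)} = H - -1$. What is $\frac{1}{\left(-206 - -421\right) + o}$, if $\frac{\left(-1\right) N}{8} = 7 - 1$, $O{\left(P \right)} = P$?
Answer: $\frac{1}{412} \approx 0.0024272$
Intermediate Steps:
$h{\left(H \right)} = 1 + H$ ($h{\left(H \right)} = H + 1 = 1 + H$)
$N = -48$ ($N = - 8 \left(7 - 1\right) = \left(-8\right) 6 = -48$)
$o = 197$ ($o = \left(-4\right) \left(-48\right) + \left(1 + 4\right) = 192 + 5 = 197$)
$\frac{1}{\left(-206 - -421\right) + o} = \frac{1}{\left(-206 - -421\right) + 197} = \frac{1}{\left(-206 + 421\right) + 197} = \frac{1}{215 + 197} = \frac{1}{412}$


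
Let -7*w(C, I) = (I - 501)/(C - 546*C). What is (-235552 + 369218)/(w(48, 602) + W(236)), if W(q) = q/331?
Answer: 8101859831520/43249751 ≈ 1.8733e+5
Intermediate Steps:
w(C, I) = (-501 + I)/(3815*C) (w(C, I) = -(I - 501)/(7*(C - 546*C)) = -(-501 + I)/(7*((-545*C))) = -(-501 + I)*(-1/(545*C))/7 = -(-1)*(-501 + I)/(3815*C) = (-501 + I)/(3815*C))
W(q) = q/331 (W(q) = q*(1/331) = q/331)
(-235552 + 369218)/(w(48, 602) + W(236)) = (-235552 + 369218)/((1/3815)*(-501 + 602)/48 + (1/331)*236) = 133666/((1/3815)*(1/48)*101 + 236/331) = 133666/(101/183120 + 236/331) = 133666/(43249751/60612720) = 133666*(60612720/43249751) = 8101859831520/43249751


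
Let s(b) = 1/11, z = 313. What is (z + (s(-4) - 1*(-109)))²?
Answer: 21557449/121 ≈ 1.7816e+5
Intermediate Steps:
s(b) = 1/11
(z + (s(-4) - 1*(-109)))² = (313 + (1/11 - 1*(-109)))² = (313 + (1/11 + 109))² = (313 + 1200/11)² = (4643/11)² = 21557449/121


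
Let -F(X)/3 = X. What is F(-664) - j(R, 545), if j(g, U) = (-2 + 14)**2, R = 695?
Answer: 1848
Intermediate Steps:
j(g, U) = 144 (j(g, U) = 12**2 = 144)
F(X) = -3*X
F(-664) - j(R, 545) = -3*(-664) - 1*144 = 1992 - 144 = 1848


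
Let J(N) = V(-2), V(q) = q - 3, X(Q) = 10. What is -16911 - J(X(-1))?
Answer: -16906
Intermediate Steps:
V(q) = -3 + q
J(N) = -5 (J(N) = -3 - 2 = -5)
-16911 - J(X(-1)) = -16911 - 1*(-5) = -16911 + 5 = -16906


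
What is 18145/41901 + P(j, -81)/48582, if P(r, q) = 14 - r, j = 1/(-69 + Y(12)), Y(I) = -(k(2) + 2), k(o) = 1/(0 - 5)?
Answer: 104088696307/240204857076 ≈ 0.43333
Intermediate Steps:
k(o) = -⅕ (k(o) = 1/(-5) = -⅕)
Y(I) = -9/5 (Y(I) = -(-⅕ + 2) = -1*9/5 = -9/5)
j = -5/354 (j = 1/(-69 - 9/5) = 1/(-354/5) = -5/354 ≈ -0.014124)
18145/41901 + P(j, -81)/48582 = 18145/41901 + (14 - 1*(-5/354))/48582 = 18145*(1/41901) + (14 + 5/354)*(1/48582) = 18145/41901 + (4961/354)*(1/48582) = 18145/41901 + 4961/17198028 = 104088696307/240204857076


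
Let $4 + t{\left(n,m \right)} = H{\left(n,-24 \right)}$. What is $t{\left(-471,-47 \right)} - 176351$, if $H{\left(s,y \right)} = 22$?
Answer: $-176333$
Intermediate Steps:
$t{\left(n,m \right)} = 18$ ($t{\left(n,m \right)} = -4 + 22 = 18$)
$t{\left(-471,-47 \right)} - 176351 = 18 - 176351 = -176333$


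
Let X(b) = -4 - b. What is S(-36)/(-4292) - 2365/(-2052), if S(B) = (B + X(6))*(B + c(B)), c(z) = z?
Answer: 838589/2201796 ≈ 0.38087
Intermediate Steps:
S(B) = 2*B*(-10 + B) (S(B) = (B + (-4 - 1*6))*(B + B) = (B + (-4 - 6))*(2*B) = (B - 10)*(2*B) = (-10 + B)*(2*B) = 2*B*(-10 + B))
S(-36)/(-4292) - 2365/(-2052) = (2*(-36)*(-10 - 36))/(-4292) - 2365/(-2052) = (2*(-36)*(-46))*(-1/4292) - 2365*(-1/2052) = 3312*(-1/4292) + 2365/2052 = -828/1073 + 2365/2052 = 838589/2201796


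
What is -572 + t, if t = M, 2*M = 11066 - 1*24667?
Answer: -14745/2 ≈ -7372.5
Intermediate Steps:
M = -13601/2 (M = (11066 - 1*24667)/2 = (11066 - 24667)/2 = (½)*(-13601) = -13601/2 ≈ -6800.5)
t = -13601/2 ≈ -6800.5
-572 + t = -572 - 13601/2 = -14745/2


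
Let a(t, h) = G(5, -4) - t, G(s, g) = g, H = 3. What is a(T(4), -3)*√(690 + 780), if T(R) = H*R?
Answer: -112*√30 ≈ -613.45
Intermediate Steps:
T(R) = 3*R
a(t, h) = -4 - t
a(T(4), -3)*√(690 + 780) = (-4 - 3*4)*√(690 + 780) = (-4 - 1*12)*√1470 = (-4 - 12)*(7*√30) = -112*√30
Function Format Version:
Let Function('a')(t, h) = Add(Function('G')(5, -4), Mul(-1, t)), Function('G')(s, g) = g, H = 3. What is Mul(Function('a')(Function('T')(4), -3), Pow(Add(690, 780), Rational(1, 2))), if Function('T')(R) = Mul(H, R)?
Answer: Mul(-112, Pow(30, Rational(1, 2))) ≈ -613.45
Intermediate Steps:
Function('T')(R) = Mul(3, R)
Function('a')(t, h) = Add(-4, Mul(-1, t))
Mul(Function('a')(Function('T')(4), -3), Pow(Add(690, 780), Rational(1, 2))) = Mul(Add(-4, Mul(-1, Mul(3, 4))), Pow(Add(690, 780), Rational(1, 2))) = Mul(Add(-4, Mul(-1, 12)), Pow(1470, Rational(1, 2))) = Mul(Add(-4, -12), Mul(7, Pow(30, Rational(1, 2)))) = Mul(-16, Mul(7, Pow(30, Rational(1, 2)))) = Mul(-112, Pow(30, Rational(1, 2)))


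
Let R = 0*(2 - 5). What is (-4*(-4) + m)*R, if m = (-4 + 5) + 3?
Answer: 0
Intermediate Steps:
m = 4 (m = 1 + 3 = 4)
R = 0 (R = 0*(-3) = 0)
(-4*(-4) + m)*R = (-4*(-4) + 4)*0 = (16 + 4)*0 = 20*0 = 0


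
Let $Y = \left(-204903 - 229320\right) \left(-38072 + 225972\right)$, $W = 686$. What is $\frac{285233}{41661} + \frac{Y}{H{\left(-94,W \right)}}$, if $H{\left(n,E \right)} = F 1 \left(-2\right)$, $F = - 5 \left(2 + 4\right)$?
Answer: $- \frac{56652364570162}{41661} \approx -1.3598 \cdot 10^{9}$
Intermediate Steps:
$F = -30$ ($F = \left(-5\right) 6 = -30$)
$Y = -81590501700$ ($Y = \left(-434223\right) 187900 = -81590501700$)
$H{\left(n,E \right)} = 60$ ($H{\left(n,E \right)} = \left(-30\right) 1 \left(-2\right) = \left(-30\right) \left(-2\right) = 60$)
$\frac{285233}{41661} + \frac{Y}{H{\left(-94,W \right)}} = \frac{285233}{41661} - \frac{81590501700}{60} = 285233 \cdot \frac{1}{41661} - 1359841695 = \frac{285233}{41661} - 1359841695 = - \frac{56652364570162}{41661}$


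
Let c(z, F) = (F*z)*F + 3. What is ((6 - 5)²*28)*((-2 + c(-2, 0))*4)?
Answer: 112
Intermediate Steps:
c(z, F) = 3 + z*F² (c(z, F) = z*F² + 3 = 3 + z*F²)
((6 - 5)²*28)*((-2 + c(-2, 0))*4) = ((6 - 5)²*28)*((-2 + (3 - 2*0²))*4) = (1²*28)*((-2 + (3 - 2*0))*4) = (1*28)*((-2 + (3 + 0))*4) = 28*((-2 + 3)*4) = 28*(1*4) = 28*4 = 112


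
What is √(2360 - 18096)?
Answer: 2*I*√3934 ≈ 125.44*I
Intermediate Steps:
√(2360 - 18096) = √(-15736) = 2*I*√3934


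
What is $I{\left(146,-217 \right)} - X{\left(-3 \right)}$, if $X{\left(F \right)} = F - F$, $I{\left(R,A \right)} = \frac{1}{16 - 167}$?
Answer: $- \frac{1}{151} \approx -0.0066225$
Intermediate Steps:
$I{\left(R,A \right)} = - \frac{1}{151}$ ($I{\left(R,A \right)} = \frac{1}{-151} = - \frac{1}{151}$)
$X{\left(F \right)} = 0$
$I{\left(146,-217 \right)} - X{\left(-3 \right)} = - \frac{1}{151} - 0 = - \frac{1}{151} + 0 = - \frac{1}{151}$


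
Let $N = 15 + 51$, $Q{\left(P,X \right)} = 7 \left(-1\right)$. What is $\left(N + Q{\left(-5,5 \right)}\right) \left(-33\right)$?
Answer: $-1947$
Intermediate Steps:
$Q{\left(P,X \right)} = -7$
$N = 66$
$\left(N + Q{\left(-5,5 \right)}\right) \left(-33\right) = \left(66 - 7\right) \left(-33\right) = 59 \left(-33\right) = -1947$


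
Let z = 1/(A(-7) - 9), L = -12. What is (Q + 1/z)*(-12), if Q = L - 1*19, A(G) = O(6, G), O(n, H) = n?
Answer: 408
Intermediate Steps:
A(G) = 6
z = -⅓ (z = 1/(6 - 9) = 1/(-3) = -⅓ ≈ -0.33333)
Q = -31 (Q = -12 - 1*19 = -12 - 19 = -31)
(Q + 1/z)*(-12) = (-31 + 1/(-⅓))*(-12) = (-31 - 3)*(-12) = -34*(-12) = 408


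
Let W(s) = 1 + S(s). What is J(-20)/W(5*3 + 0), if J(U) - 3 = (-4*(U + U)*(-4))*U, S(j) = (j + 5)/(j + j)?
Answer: 38409/5 ≈ 7681.8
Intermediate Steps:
S(j) = (5 + j)/(2*j) (S(j) = (5 + j)/((2*j)) = (5 + j)*(1/(2*j)) = (5 + j)/(2*j))
W(s) = 1 + (5 + s)/(2*s)
J(U) = 3 + 32*U**2 (J(U) = 3 + (-4*(U + U)*(-4))*U = 3 + (-8*U*(-4))*U = 3 + (32*U)*U = 3 + 32*U**2)
J(-20)/W(5*3 + 0) = (3 + 32*(-20)**2)/(((5 + 3*(5*3 + 0))/(2*(5*3 + 0)))) = (3 + 32*400)/(((5 + 3*(15 + 0))/(2*(15 + 0)))) = (3 + 12800)/(((1/2)*(5 + 3*15)/15)) = 12803/(((1/2)*(1/15)*(5 + 45))) = 12803/(((1/2)*(1/15)*50)) = 12803/(5/3) = 12803*(3/5) = 38409/5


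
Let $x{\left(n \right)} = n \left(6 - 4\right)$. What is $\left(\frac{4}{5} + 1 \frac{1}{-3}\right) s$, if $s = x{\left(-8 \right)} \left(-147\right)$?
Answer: $\frac{5488}{5} \approx 1097.6$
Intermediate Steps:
$x{\left(n \right)} = 2 n$ ($x{\left(n \right)} = n 2 = 2 n$)
$s = 2352$ ($s = 2 \left(-8\right) \left(-147\right) = \left(-16\right) \left(-147\right) = 2352$)
$\left(\frac{4}{5} + 1 \frac{1}{-3}\right) s = \left(\frac{4}{5} + 1 \frac{1}{-3}\right) 2352 = \left(4 \cdot \frac{1}{5} + 1 \left(- \frac{1}{3}\right)\right) 2352 = \left(\frac{4}{5} - \frac{1}{3}\right) 2352 = \frac{7}{15} \cdot 2352 = \frac{5488}{5}$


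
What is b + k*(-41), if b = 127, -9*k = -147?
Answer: -1628/3 ≈ -542.67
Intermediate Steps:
k = 49/3 (k = -1/9*(-147) = 49/3 ≈ 16.333)
b + k*(-41) = 127 + (49/3)*(-41) = 127 - 2009/3 = -1628/3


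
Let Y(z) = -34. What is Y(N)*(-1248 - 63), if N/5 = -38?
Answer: 44574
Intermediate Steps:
N = -190 (N = 5*(-38) = -190)
Y(N)*(-1248 - 63) = -34*(-1248 - 63) = -34*(-1311) = 44574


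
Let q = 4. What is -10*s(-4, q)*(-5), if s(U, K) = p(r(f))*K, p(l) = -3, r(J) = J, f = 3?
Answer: -600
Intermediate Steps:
s(U, K) = -3*K
-10*s(-4, q)*(-5) = -(-30)*4*(-5) = -10*(-12)*(-5) = 120*(-5) = -600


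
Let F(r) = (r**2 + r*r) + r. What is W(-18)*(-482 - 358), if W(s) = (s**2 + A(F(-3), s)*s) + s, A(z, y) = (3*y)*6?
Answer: -5155920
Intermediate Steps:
F(r) = r + 2*r**2 (F(r) = (r**2 + r**2) + r = 2*r**2 + r = r + 2*r**2)
A(z, y) = 18*y
W(s) = s + 19*s**2 (W(s) = (s**2 + (18*s)*s) + s = (s**2 + 18*s**2) + s = 19*s**2 + s = s + 19*s**2)
W(-18)*(-482 - 358) = (-18*(1 + 19*(-18)))*(-482 - 358) = -18*(1 - 342)*(-840) = -18*(-341)*(-840) = 6138*(-840) = -5155920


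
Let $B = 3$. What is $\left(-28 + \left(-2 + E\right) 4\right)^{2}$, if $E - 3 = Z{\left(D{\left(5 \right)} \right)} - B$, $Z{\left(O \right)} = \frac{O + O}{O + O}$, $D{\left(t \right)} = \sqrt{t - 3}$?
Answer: $1024$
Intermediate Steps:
$D{\left(t \right)} = \sqrt{-3 + t}$
$Z{\left(O \right)} = 1$ ($Z{\left(O \right)} = \frac{2 O}{2 O} = 2 O \frac{1}{2 O} = 1$)
$E = 1$ ($E = 3 + \left(1 - 3\right) = 3 - 2 = 1$)
$\left(-28 + \left(-2 + E\right) 4\right)^{2} = \left(-28 + \left(-2 + 1\right) 4\right)^{2} = \left(-28 - 4\right)^{2} = \left(-32\right)^{2} = 1024$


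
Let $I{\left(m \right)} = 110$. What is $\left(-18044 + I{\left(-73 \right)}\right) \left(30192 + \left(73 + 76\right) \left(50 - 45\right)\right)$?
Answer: $-554824158$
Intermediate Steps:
$\left(-18044 + I{\left(-73 \right)}\right) \left(30192 + \left(73 + 76\right) \left(50 - 45\right)\right) = \left(-18044 + 110\right) \left(30192 + \left(73 + 76\right) \left(50 - 45\right)\right) = - 17934 \left(30192 + 149 \cdot 5\right) = - 17934 \left(30192 + 745\right) = \left(-17934\right) 30937 = -554824158$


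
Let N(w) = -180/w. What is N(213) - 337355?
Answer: -23952265/71 ≈ -3.3736e+5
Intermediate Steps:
N(213) - 337355 = -180/213 - 337355 = -180*1/213 - 337355 = -60/71 - 337355 = -23952265/71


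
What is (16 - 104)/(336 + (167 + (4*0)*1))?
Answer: -88/503 ≈ -0.17495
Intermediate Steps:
(16 - 104)/(336 + (167 + (4*0)*1)) = -88/(336 + (167 + 0*1)) = -88/(336 + (167 + 0)) = -88/(336 + 167) = -88/503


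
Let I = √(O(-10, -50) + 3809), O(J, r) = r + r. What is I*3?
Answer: 3*√3709 ≈ 182.70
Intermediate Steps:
O(J, r) = 2*r
I = √3709 (I = √(2*(-50) + 3809) = √(-100 + 3809) = √3709 ≈ 60.902)
I*3 = √3709*3 = 3*√3709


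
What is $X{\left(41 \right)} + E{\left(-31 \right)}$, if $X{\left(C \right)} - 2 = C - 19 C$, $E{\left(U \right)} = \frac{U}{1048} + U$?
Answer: $- \frac{803847}{1048} \approx -767.03$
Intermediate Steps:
$E{\left(U \right)} = \frac{1049 U}{1048}$ ($E{\left(U \right)} = U \frac{1}{1048} + U = \frac{U}{1048} + U = \frac{1049 U}{1048}$)
$X{\left(C \right)} = 2 - 18 C$ ($X{\left(C \right)} = 2 + \left(C - 19 C\right) = 2 - 18 C$)
$X{\left(41 \right)} + E{\left(-31 \right)} = \left(2 - 738\right) + \frac{1049}{1048} \left(-31\right) = \left(2 - 738\right) - \frac{32519}{1048} = -736 - \frac{32519}{1048} = - \frac{803847}{1048}$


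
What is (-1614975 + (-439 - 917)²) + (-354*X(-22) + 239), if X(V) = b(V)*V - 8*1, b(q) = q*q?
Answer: 3996224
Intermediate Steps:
b(q) = q²
X(V) = -8 + V³ (X(V) = V²*V - 8*1 = V³ - 8 = -8 + V³)
(-1614975 + (-439 - 917)²) + (-354*X(-22) + 239) = (-1614975 + (-439 - 917)²) + (-354*(-8 + (-22)³) + 239) = (-1614975 + (-1356)²) + (-354*(-8 - 10648) + 239) = (-1614975 + 1838736) + (-354*(-10656) + 239) = 223761 + (3772224 + 239) = 223761 + 3772463 = 3996224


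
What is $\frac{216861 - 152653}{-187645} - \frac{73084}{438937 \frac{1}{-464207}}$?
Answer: $\frac{6366035674619364}{82364333365} \approx 77291.0$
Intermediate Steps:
$\frac{216861 - 152653}{-187645} - \frac{73084}{438937 \frac{1}{-464207}} = \left(216861 - 152653\right) \left(- \frac{1}{187645}\right) - \frac{73084}{438937 \left(- \frac{1}{464207}\right)} = 64208 \left(- \frac{1}{187645}\right) - \frac{73084}{- \frac{438937}{464207}} = - \frac{64208}{187645} - - \frac{33926104388}{438937} = - \frac{64208}{187645} + \frac{33926104388}{438937} = \frac{6366035674619364}{82364333365}$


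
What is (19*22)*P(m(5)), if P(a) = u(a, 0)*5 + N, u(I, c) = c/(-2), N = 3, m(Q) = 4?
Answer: 1254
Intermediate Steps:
u(I, c) = -c/2 (u(I, c) = c*(-½) = -c/2)
P(a) = 3 (P(a) = -½*0*5 + 3 = 0*5 + 3 = 0 + 3 = 3)
(19*22)*P(m(5)) = (19*22)*3 = 418*3 = 1254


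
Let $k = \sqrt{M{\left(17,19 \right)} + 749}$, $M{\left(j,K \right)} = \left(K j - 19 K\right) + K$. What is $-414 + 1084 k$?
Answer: $-414 + 1084 \sqrt{730} \approx 28874.0$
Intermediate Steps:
$M{\left(j,K \right)} = - 18 K + K j$ ($M{\left(j,K \right)} = \left(- 19 K + K j\right) + K = - 18 K + K j$)
$k = \sqrt{730}$ ($k = \sqrt{19 \left(-18 + 17\right) + 749} = \sqrt{19 \left(-1\right) + 749} = \sqrt{-19 + 749} = \sqrt{730} \approx 27.019$)
$-414 + 1084 k = -414 + 1084 \sqrt{730}$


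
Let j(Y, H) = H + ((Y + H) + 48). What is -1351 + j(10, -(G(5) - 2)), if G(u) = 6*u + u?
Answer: -1359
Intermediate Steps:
G(u) = 7*u
j(Y, H) = 48 + Y + 2*H (j(Y, H) = H + ((H + Y) + 48) = H + (48 + H + Y) = 48 + Y + 2*H)
-1351 + j(10, -(G(5) - 2)) = -1351 + (48 + 10 + 2*(-(7*5 - 2))) = -1351 + (48 + 10 + 2*(-(35 - 2))) = -1351 + (48 + 10 + 2*(-1*33)) = -1351 + (48 + 10 + 2*(-33)) = -1351 + (48 + 10 - 66) = -1351 - 8 = -1359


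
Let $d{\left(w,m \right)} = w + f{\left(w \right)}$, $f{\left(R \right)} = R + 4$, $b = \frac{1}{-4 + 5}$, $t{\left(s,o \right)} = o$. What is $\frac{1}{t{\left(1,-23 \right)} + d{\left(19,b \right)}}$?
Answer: $\frac{1}{19} \approx 0.052632$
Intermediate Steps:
$b = 1$ ($b = 1^{-1} = 1$)
$f{\left(R \right)} = 4 + R$
$d{\left(w,m \right)} = 4 + 2 w$ ($d{\left(w,m \right)} = w + \left(4 + w\right) = 4 + 2 w$)
$\frac{1}{t{\left(1,-23 \right)} + d{\left(19,b \right)}} = \frac{1}{-23 + \left(4 + 2 \cdot 19\right)} = \frac{1}{-23 + \left(4 + 38\right)} = \frac{1}{-23 + 42} = \frac{1}{19}$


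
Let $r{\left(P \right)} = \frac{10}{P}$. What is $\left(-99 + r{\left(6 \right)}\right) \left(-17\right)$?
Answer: $\frac{4964}{3} \approx 1654.7$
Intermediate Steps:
$\left(-99 + r{\left(6 \right)}\right) \left(-17\right) = \left(-99 + \frac{10}{6}\right) \left(-17\right) = \left(-99 + 10 \cdot \frac{1}{6}\right) \left(-17\right) = \left(-99 + \frac{5}{3}\right) \left(-17\right) = \left(- \frac{292}{3}\right) \left(-17\right) = \frac{4964}{3}$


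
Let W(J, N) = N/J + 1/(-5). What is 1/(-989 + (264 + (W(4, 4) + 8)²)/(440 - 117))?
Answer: -8075/7977639 ≈ -0.0010122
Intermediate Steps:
W(J, N) = -⅕ + N/J (W(J, N) = N/J + 1*(-⅕) = N/J - ⅕ = -⅕ + N/J)
1/(-989 + (264 + (W(4, 4) + 8)²)/(440 - 117)) = 1/(-989 + (264 + ((4 - ⅕*4)/4 + 8)²)/(440 - 117)) = 1/(-989 + (264 + ((4 - ⅘)/4 + 8)²)/323) = 1/(-989 + (264 + ((¼)*(16/5) + 8)²)*(1/323)) = 1/(-989 + (264 + (⅘ + 8)²)*(1/323)) = 1/(-989 + (264 + (44/5)²)*(1/323)) = 1/(-989 + (264 + 1936/25)*(1/323)) = 1/(-989 + (8536/25)*(1/323)) = 1/(-989 + 8536/8075) = 1/(-7977639/8075) = -8075/7977639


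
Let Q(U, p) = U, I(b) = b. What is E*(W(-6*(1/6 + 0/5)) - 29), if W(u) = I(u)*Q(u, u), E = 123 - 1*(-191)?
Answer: -8792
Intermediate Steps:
E = 314 (E = 123 + 191 = 314)
W(u) = u² (W(u) = u*u = u²)
E*(W(-6*(1/6 + 0/5)) - 29) = 314*((-6*(1/6 + 0/5))² - 29) = 314*((-6*(1*(⅙) + 0*(⅕)))² - 29) = 314*((-6*(⅙ + 0))² - 29) = 314*((-6*⅙)² - 29) = 314*((-1)² - 29) = 314*(1 - 29) = 314*(-28) = -8792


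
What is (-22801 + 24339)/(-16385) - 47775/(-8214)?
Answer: 256720081/44862130 ≈ 5.7224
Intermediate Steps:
(-22801 + 24339)/(-16385) - 47775/(-8214) = 1538*(-1/16385) - 47775*(-1/8214) = -1538/16385 + 15925/2738 = 256720081/44862130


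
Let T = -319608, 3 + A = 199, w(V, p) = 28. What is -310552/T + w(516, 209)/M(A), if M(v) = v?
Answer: 311684/279657 ≈ 1.1145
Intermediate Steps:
A = 196 (A = -3 + 199 = 196)
-310552/T + w(516, 209)/M(A) = -310552/(-319608) + 28/196 = -310552*(-1/319608) + 28*(1/196) = 38819/39951 + ⅐ = 311684/279657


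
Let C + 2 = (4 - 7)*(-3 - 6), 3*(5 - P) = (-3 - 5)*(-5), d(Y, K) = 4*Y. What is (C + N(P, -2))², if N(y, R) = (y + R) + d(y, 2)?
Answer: 3136/9 ≈ 348.44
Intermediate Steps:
P = -25/3 (P = 5 - (-3 - 5)*(-5)/3 = 5 - (-8)*(-5)/3 = 5 - ⅓*40 = 5 - 40/3 = -25/3 ≈ -8.3333)
N(y, R) = R + 5*y (N(y, R) = (y + R) + 4*y = (R + y) + 4*y = R + 5*y)
C = 25 (C = -2 + (4 - 7)*(-3 - 6) = -2 - 3*(-9) = -2 + 27 = 25)
(C + N(P, -2))² = (25 + (-2 + 5*(-25/3)))² = (25 + (-2 - 125/3))² = (25 - 131/3)² = (-56/3)² = 3136/9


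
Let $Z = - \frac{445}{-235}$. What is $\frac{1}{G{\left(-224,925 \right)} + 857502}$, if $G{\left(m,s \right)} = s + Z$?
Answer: $\frac{47}{40346158} \approx 1.1649 \cdot 10^{-6}$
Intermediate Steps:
$Z = \frac{89}{47}$ ($Z = \left(-445\right) \left(- \frac{1}{235}\right) = \frac{89}{47} \approx 1.8936$)
$G{\left(m,s \right)} = \frac{89}{47} + s$ ($G{\left(m,s \right)} = s + \frac{89}{47} = \frac{89}{47} + s$)
$\frac{1}{G{\left(-224,925 \right)} + 857502} = \frac{1}{\left(\frac{89}{47} + 925\right) + 857502} = \frac{1}{\frac{43564}{47} + 857502} = \frac{1}{\frac{40346158}{47}} = \frac{47}{40346158}$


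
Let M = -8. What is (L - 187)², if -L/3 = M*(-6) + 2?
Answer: 113569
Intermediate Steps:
L = -150 (L = -3*(-8*(-6) + 2) = -3*(48 + 2) = -3*50 = -150)
(L - 187)² = (-150 - 187)² = (-337)² = 113569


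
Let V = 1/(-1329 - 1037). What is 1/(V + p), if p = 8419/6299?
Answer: 14903434/19913055 ≈ 0.74843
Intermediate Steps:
p = 8419/6299 (p = 8419*(1/6299) = 8419/6299 ≈ 1.3366)
V = -1/2366 (V = 1/(-2366) = -1/2366 ≈ -0.00042265)
1/(V + p) = 1/(-1/2366 + 8419/6299) = 1/(19913055/14903434) = 14903434/19913055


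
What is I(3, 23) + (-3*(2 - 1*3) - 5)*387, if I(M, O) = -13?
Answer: -787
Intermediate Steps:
I(3, 23) + (-3*(2 - 1*3) - 5)*387 = -13 + (-3*(2 - 1*3) - 5)*387 = -13 + (-3*(2 - 3) - 5)*387 = -13 + (-3*(-1) - 5)*387 = -13 + (3 - 5)*387 = -13 - 2*387 = -13 - 774 = -787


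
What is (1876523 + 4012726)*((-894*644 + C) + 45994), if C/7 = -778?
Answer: -3151855393812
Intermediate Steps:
C = -5446 (C = 7*(-778) = -5446)
(1876523 + 4012726)*((-894*644 + C) + 45994) = (1876523 + 4012726)*((-894*644 - 5446) + 45994) = 5889249*((-575736 - 5446) + 45994) = 5889249*(-581182 + 45994) = 5889249*(-535188) = -3151855393812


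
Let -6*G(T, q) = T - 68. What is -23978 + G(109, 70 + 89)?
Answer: -143909/6 ≈ -23985.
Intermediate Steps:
G(T, q) = 34/3 - T/6 (G(T, q) = -(T - 68)/6 = -(-68 + T)/6 = 34/3 - T/6)
-23978 + G(109, 70 + 89) = -23978 + (34/3 - ⅙*109) = -23978 + (34/3 - 109/6) = -23978 - 41/6 = -143909/6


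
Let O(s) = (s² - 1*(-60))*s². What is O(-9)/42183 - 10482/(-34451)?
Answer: 92847453/161471837 ≈ 0.57501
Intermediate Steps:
O(s) = s²*(60 + s²) (O(s) = (s² + 60)*s² = (60 + s²)*s² = s²*(60 + s²))
O(-9)/42183 - 10482/(-34451) = ((-9)²*(60 + (-9)²))/42183 - 10482/(-34451) = (81*(60 + 81))*(1/42183) - 10482*(-1/34451) = (81*141)*(1/42183) + 10482/34451 = 11421*(1/42183) + 10482/34451 = 1269/4687 + 10482/34451 = 92847453/161471837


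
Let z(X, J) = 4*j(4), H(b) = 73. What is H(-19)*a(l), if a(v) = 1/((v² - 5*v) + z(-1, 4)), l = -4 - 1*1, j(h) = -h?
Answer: 73/34 ≈ 2.1471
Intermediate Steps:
z(X, J) = -16 (z(X, J) = 4*(-1*4) = 4*(-4) = -16)
l = -5 (l = -4 - 1 = -5)
a(v) = 1/(-16 + v² - 5*v) (a(v) = 1/((v² - 5*v) - 16) = 1/(-16 + v² - 5*v))
H(-19)*a(l) = 73/(-16 + (-5)² - 5*(-5)) = 73/(-16 + 25 + 25) = 73/34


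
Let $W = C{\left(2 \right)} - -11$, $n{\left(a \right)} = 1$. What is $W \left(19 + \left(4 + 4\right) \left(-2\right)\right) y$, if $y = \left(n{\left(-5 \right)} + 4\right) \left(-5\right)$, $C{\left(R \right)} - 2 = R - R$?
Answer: $-975$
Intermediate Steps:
$C{\left(R \right)} = 2$ ($C{\left(R \right)} = 2 + \left(R - R\right) = 2 + 0 = 2$)
$W = 13$ ($W = 2 - -11 = 2 + 11 = 13$)
$y = -25$ ($y = \left(1 + 4\right) \left(-5\right) = 5 \left(-5\right) = -25$)
$W \left(19 + \left(4 + 4\right) \left(-2\right)\right) y = 13 \left(19 + \left(4 + 4\right) \left(-2\right)\right) \left(-25\right) = 13 \left(19 + 8 \left(-2\right)\right) \left(-25\right) = 13 \left(19 - 16\right) \left(-25\right) = 13 \cdot 3 \left(-25\right) = 13 \left(-75\right) = -975$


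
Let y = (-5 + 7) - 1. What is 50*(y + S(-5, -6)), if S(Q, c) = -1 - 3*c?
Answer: 900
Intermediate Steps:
y = 1 (y = 2 - 1 = 1)
50*(y + S(-5, -6)) = 50*(1 + (-1 - 3*(-6))) = 50*(1 + (-1 + 18)) = 50*(1 + 17) = 50*18 = 900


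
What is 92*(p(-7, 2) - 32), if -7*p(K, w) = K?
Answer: -2852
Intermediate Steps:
p(K, w) = -K/7
92*(p(-7, 2) - 32) = 92*(-1/7*(-7) - 32) = 92*(1 - 32) = 92*(-31) = -2852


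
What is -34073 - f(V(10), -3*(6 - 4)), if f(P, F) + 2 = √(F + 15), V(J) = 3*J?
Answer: -34074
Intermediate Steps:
f(P, F) = -2 + √(15 + F) (f(P, F) = -2 + √(F + 15) = -2 + √(15 + F))
-34073 - f(V(10), -3*(6 - 4)) = -34073 - (-2 + √(15 - 3*(6 - 4))) = -34073 - (-2 + √(15 - 3*2)) = -34073 - (-2 + √(15 - 6)) = -34073 - (-2 + √9) = -34073 - (-2 + 3) = -34073 - 1*1 = -34073 - 1 = -34074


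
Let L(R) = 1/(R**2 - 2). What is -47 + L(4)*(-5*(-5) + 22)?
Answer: -611/14 ≈ -43.643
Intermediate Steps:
L(R) = 1/(-2 + R**2)
-47 + L(4)*(-5*(-5) + 22) = -47 + (-5*(-5) + 22)/(-2 + 4**2) = -47 + (25 + 22)/(-2 + 16) = -47 + 47/14 = -611/14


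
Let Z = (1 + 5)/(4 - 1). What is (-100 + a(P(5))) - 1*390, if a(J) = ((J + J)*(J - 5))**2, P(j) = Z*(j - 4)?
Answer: -346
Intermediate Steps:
Z = 2 (Z = 6/3 = 6*(1/3) = 2)
P(j) = -8 + 2*j (P(j) = 2*(j - 4) = 2*(-4 + j) = -8 + 2*j)
a(J) = 4*J**2*(-5 + J)**2 (a(J) = ((2*J)*(-5 + J))**2 = (2*J*(-5 + J))**2 = 4*J**2*(-5 + J)**2)
(-100 + a(P(5))) - 1*390 = (-100 + 4*(-8 + 2*5)**2*(-5 + (-8 + 2*5))**2) - 1*390 = (-100 + 4*(-8 + 10)**2*(-5 + (-8 + 10))**2) - 390 = (-100 + 4*2**2*(-5 + 2)**2) - 390 = (-100 + 4*4*(-3)**2) - 390 = (-100 + 4*4*9) - 390 = (-100 + 144) - 390 = 44 - 390 = -346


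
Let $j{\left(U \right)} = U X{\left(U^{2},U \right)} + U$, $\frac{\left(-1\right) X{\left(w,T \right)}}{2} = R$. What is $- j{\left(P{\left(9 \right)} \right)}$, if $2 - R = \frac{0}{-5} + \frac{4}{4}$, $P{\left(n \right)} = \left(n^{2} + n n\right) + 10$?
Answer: $172$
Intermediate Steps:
$P{\left(n \right)} = 10 + 2 n^{2}$ ($P{\left(n \right)} = \left(n^{2} + n^{2}\right) + 10 = 2 n^{2} + 10 = 10 + 2 n^{2}$)
$R = 1$ ($R = 2 - \left(\frac{0}{-5} + \frac{4}{4}\right) = 2 - \left(0 \left(- \frac{1}{5}\right) + 4 \cdot \frac{1}{4}\right) = 2 - \left(0 + 1\right) = 2 - 1 = 1$)
$X{\left(w,T \right)} = -2$ ($X{\left(w,T \right)} = \left(-2\right) 1 = -2$)
$j{\left(U \right)} = - U$ ($j{\left(U \right)} = U \left(-2\right) + U = - 2 U + U = - U$)
$- j{\left(P{\left(9 \right)} \right)} = - \left(-1\right) \left(10 + 2 \cdot 9^{2}\right) = - \left(-1\right) \left(10 + 2 \cdot 81\right) = - \left(-1\right) \left(10 + 162\right) = - \left(-1\right) 172 = \left(-1\right) \left(-172\right) = 172$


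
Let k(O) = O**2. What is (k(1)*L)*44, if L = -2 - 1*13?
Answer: -660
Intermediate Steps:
L = -15 (L = -2 - 13 = -15)
(k(1)*L)*44 = (1**2*(-15))*44 = (1*(-15))*44 = -15*44 = -660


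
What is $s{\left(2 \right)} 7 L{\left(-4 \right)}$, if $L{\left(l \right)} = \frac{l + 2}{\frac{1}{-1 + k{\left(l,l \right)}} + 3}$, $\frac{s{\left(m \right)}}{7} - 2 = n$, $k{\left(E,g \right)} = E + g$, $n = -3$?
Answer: $\frac{441}{13} \approx 33.923$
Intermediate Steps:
$s{\left(m \right)} = -7$ ($s{\left(m \right)} = 14 + 7 \left(-3\right) = 14 - 21 = -7$)
$L{\left(l \right)} = \frac{2 + l}{3 + \frac{1}{-1 + 2 l}}$ ($L{\left(l \right)} = \frac{l + 2}{\frac{1}{-1 + \left(l + l\right)} + 3} = \frac{2 + l}{\frac{1}{-1 + 2 l} + 3} = \frac{2 + l}{3 + \frac{1}{-1 + 2 l}}$)
$s{\left(2 \right)} 7 L{\left(-4 \right)} = \left(-7\right) 7 \frac{-2 + 2 \left(-4\right)^{2} + 3 \left(-4\right)}{2 \left(-1 + 3 \left(-4\right)\right)} = - 49 \frac{-2 + 2 \cdot 16 - 12}{2 \left(-1 - 12\right)} = - 49 \frac{-2 + 32 - 12}{2 \left(-13\right)} = - 49 \cdot \frac{1}{2} \left(- \frac{1}{13}\right) 18 = \left(-49\right) \left(- \frac{9}{13}\right) = \frac{441}{13}$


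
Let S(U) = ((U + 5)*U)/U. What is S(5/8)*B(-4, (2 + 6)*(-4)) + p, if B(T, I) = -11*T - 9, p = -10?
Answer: 1495/8 ≈ 186.88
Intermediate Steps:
B(T, I) = -9 - 11*T
S(U) = 5 + U (S(U) = ((5 + U)*U)/U = (U*(5 + U))/U = 5 + U)
S(5/8)*B(-4, (2 + 6)*(-4)) + p = (5 + 5/8)*(-9 - 11*(-4)) - 10 = (5 + 5*(⅛))*(-9 + 44) - 10 = (5 + 5/8)*35 - 10 = (45/8)*35 - 10 = 1575/8 - 10 = 1495/8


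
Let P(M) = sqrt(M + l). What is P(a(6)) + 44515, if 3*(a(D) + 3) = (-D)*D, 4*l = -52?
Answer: 44515 + 2*I*sqrt(7) ≈ 44515.0 + 5.2915*I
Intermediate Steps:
l = -13 (l = (1/4)*(-52) = -13)
a(D) = -3 - D**2/3 (a(D) = -3 + ((-D)*D)/3 = -3 + (-D**2)/3 = -3 - D**2/3)
P(M) = sqrt(-13 + M) (P(M) = sqrt(M - 13) = sqrt(-13 + M))
P(a(6)) + 44515 = sqrt(-13 + (-3 - 1/3*6**2)) + 44515 = sqrt(-13 + (-3 - 1/3*36)) + 44515 = sqrt(-13 + (-3 - 12)) + 44515 = sqrt(-13 - 15) + 44515 = sqrt(-28) + 44515 = 2*I*sqrt(7) + 44515 = 44515 + 2*I*sqrt(7)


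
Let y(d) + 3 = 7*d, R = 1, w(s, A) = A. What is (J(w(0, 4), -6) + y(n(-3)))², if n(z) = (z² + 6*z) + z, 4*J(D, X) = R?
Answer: 120409/16 ≈ 7525.6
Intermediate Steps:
J(D, X) = ¼ (J(D, X) = (¼)*1 = ¼)
n(z) = z² + 7*z
y(d) = -3 + 7*d
(J(w(0, 4), -6) + y(n(-3)))² = (¼ + (-3 + 7*(-3*(7 - 3))))² = (¼ + (-3 + 7*(-3*4)))² = (¼ + (-3 + 7*(-12)))² = (¼ + (-3 - 84))² = (¼ - 87)² = (-347/4)² = 120409/16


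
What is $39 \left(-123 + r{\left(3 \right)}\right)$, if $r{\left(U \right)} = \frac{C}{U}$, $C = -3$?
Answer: $-4836$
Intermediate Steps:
$r{\left(U \right)} = - \frac{3}{U}$
$39 \left(-123 + r{\left(3 \right)}\right) = 39 \left(-123 - \frac{3}{3}\right) = 39 \left(-123 - 1\right) = 39 \left(-124\right) = -4836$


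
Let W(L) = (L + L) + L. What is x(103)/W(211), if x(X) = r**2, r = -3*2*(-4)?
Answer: 192/211 ≈ 0.90995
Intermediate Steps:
r = 24 (r = -6*(-4) = 24)
x(X) = 576 (x(X) = 24**2 = 576)
W(L) = 3*L (W(L) = 2*L + L = 3*L)
x(103)/W(211) = 576/((3*211)) = 576/633 = 576*(1/633) = 192/211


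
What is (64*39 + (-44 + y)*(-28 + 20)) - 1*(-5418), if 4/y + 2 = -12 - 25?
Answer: 322406/39 ≈ 8266.8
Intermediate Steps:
y = -4/39 (y = 4/(-2 + (-12 - 25)) = 4/(-2 - 37) = 4/(-39) = 4*(-1/39) = -4/39 ≈ -0.10256)
(64*39 + (-44 + y)*(-28 + 20)) - 1*(-5418) = (64*39 + (-44 - 4/39)*(-28 + 20)) - 1*(-5418) = (2496 - 1720/39*(-8)) + 5418 = (2496 + 13760/39) + 5418 = 111104/39 + 5418 = 322406/39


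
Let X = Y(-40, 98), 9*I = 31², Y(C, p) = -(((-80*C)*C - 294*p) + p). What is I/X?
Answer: 961/1410426 ≈ 0.00068135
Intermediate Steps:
Y(C, p) = 80*C² + 293*p (Y(C, p) = -((-80*C² - 294*p) + p) = -((-294*p - 80*C²) + p) = -(-293*p - 80*C²) = 80*C² + 293*p)
I = 961/9 (I = (⅑)*31² = (⅑)*961 = 961/9 ≈ 106.78)
X = 156714 (X = 80*(-40)² + 293*98 = 80*1600 + 28714 = 128000 + 28714 = 156714)
I/X = (961/9)/156714 = (961/9)*(1/156714) = 961/1410426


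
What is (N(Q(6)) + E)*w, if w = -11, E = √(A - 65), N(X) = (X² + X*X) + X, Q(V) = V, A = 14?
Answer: -858 - 11*I*√51 ≈ -858.0 - 78.556*I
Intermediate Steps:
N(X) = X + 2*X² (N(X) = (X² + X²) + X = 2*X² + X = X + 2*X²)
E = I*√51 (E = √(14 - 65) = √(-51) = I*√51 ≈ 7.1414*I)
(N(Q(6)) + E)*w = (6*(1 + 2*6) + I*√51)*(-11) = (6*(1 + 12) + I*√51)*(-11) = (6*13 + I*√51)*(-11) = (78 + I*√51)*(-11) = -858 - 11*I*√51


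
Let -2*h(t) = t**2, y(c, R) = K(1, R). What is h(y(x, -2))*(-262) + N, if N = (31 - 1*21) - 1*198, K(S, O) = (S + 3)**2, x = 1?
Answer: 33348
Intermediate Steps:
K(S, O) = (3 + S)**2
y(c, R) = 16 (y(c, R) = (3 + 1)**2 = 4**2 = 16)
h(t) = -t**2/2
N = -188 (N = (31 - 21) - 198 = 10 - 198 = -188)
h(y(x, -2))*(-262) + N = -1/2*16**2*(-262) - 188 = -1/2*256*(-262) - 188 = -128*(-262) - 188 = 33536 - 188 = 33348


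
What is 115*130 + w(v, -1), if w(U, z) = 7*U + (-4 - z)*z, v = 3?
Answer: 14974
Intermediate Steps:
w(U, z) = 7*U + z*(-4 - z)
115*130 + w(v, -1) = 115*130 + (-1*(-1)**2 - 4*(-1) + 7*3) = 14950 + (-1*1 + 4 + 21) = 14950 + (-1 + 4 + 21) = 14950 + 24 = 14974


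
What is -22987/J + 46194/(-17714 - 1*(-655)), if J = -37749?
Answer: -1351642073/643960191 ≈ -2.0990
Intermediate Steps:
-22987/J + 46194/(-17714 - 1*(-655)) = -22987/(-37749) + 46194/(-17714 - 1*(-655)) = -22987*(-1/37749) + 46194/(-17714 + 655) = 22987/37749 + 46194/(-17059) = 22987/37749 + 46194*(-1/17059) = 22987/37749 - 46194/17059 = -1351642073/643960191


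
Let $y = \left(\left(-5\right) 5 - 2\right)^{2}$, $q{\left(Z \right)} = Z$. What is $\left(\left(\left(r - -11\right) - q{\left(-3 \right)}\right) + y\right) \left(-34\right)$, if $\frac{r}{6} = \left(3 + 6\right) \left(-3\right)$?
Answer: $-19754$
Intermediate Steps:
$r = -162$ ($r = 6 \left(3 + 6\right) \left(-3\right) = 6 \cdot 9 \left(-3\right) = 6 \left(-27\right) = -162$)
$y = 729$ ($y = \left(-25 - 2\right)^{2} = \left(-27\right)^{2} = 729$)
$\left(\left(\left(r - -11\right) - q{\left(-3 \right)}\right) + y\right) \left(-34\right) = \left(\left(\left(-162 - -11\right) - -3\right) + 729\right) \left(-34\right) = \left(\left(\left(-162 + 11\right) + 3\right) + 729\right) \left(-34\right) = \left(\left(-151 + 3\right) + 729\right) \left(-34\right) = \left(-148 + 729\right) \left(-34\right) = 581 \left(-34\right) = -19754$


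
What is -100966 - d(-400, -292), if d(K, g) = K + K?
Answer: -100166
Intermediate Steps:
d(K, g) = 2*K
-100966 - d(-400, -292) = -100966 - 2*(-400) = -100966 - 1*(-800) = -100966 + 800 = -100166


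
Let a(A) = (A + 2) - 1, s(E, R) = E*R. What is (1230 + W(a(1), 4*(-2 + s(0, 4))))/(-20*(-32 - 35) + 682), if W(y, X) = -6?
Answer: 204/337 ≈ 0.60534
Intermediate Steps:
a(A) = 1 + A (a(A) = (2 + A) - 1 = 1 + A)
(1230 + W(a(1), 4*(-2 + s(0, 4))))/(-20*(-32 - 35) + 682) = (1230 - 6)/(-20*(-32 - 35) + 682) = 1224/(-20*(-67) + 682) = 1224/(1340 + 682) = 1224/2022 = 1224*(1/2022) = 204/337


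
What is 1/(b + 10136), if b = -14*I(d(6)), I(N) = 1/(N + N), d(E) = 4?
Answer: 4/40537 ≈ 9.8675e-5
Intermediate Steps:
I(N) = 1/(2*N)
b = -7/4 ≈ -1.7500
1/(b + 10136) = 1/(-7/4 + 10136) = 1/(40537/4) = 4/40537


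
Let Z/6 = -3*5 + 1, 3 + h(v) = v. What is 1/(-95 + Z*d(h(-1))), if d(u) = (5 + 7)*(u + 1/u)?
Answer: 1/4189 ≈ 0.00023872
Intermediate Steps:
h(v) = -3 + v
d(u) = 12*u + 12/u (d(u) = 12*(u + 1/u) = 12*u + 12/u)
Z = -84 (Z = 6*(-3*5 + 1) = 6*(-15 + 1) = 6*(-14) = -84)
1/(-95 + Z*d(h(-1))) = 1/(-95 - 84*(12*(-3 - 1) + 12/(-3 - 1))) = 1/(-95 - 84*(12*(-4) + 12/(-4))) = 1/(-95 - 84*(-48 + 12*(-1/4))) = 1/(-95 - 84*(-48 - 3)) = 1/(-95 - 84*(-51)) = 1/(-95 + 4284) = 1/4189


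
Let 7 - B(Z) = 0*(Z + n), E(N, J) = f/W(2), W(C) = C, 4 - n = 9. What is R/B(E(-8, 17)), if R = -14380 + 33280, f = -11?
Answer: 2700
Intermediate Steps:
n = -5 (n = 4 - 1*9 = 4 - 9 = -5)
R = 18900
E(N, J) = -11/2
B(Z) = 7 (B(Z) = 7 - 0*(Z - 5) = 7 - 0*(-5 + Z) = 7 - 1*0 = 7 + 0 = 7)
R/B(E(-8, 17)) = 18900/7 = 18900*(⅐) = 2700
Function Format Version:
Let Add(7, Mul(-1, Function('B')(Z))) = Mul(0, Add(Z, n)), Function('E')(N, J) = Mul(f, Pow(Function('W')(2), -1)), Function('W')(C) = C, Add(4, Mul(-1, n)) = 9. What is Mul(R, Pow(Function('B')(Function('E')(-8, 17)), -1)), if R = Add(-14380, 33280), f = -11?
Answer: 2700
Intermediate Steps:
n = -5 (n = Add(4, Mul(-1, 9)) = Add(4, -9) = -5)
R = 18900
Function('E')(N, J) = Rational(-11, 2) (Function('E')(N, J) = Mul(-11, Pow(2, -1)) = Mul(-11, Rational(1, 2)) = Rational(-11, 2))
Function('B')(Z) = 7 (Function('B')(Z) = Add(7, Mul(-1, Mul(0, Add(Z, -5)))) = Add(7, Mul(-1, Mul(0, Add(-5, Z)))) = Add(7, Mul(-1, 0)) = Add(7, 0) = 7)
Mul(R, Pow(Function('B')(Function('E')(-8, 17)), -1)) = Mul(18900, Pow(7, -1)) = Mul(18900, Rational(1, 7)) = 2700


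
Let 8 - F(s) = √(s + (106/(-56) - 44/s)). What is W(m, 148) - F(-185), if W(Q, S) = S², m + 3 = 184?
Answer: 21896 + I*√1252100535/2590 ≈ 21896.0 + 13.662*I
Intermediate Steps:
m = 181 (m = -3 + 184 = 181)
F(s) = 8 - √(-53/28 + s - 44/s) (F(s) = 8 - √(s + (106/(-56) - 44/s)) = 8 - √(s + (106*(-1/56) - 44/s)) = 8 - √(s + (-53/28 - 44/s)) = 8 - √(-53/28 + s - 44/s))
W(m, 148) - F(-185) = 148² - (8 - √(-371 - 8624/(-185) + 196*(-185))/14) = 21904 - (8 - √(-371 - 8624*(-1/185) - 36260)/14) = 21904 - (8 - √(-371 + 8624/185 - 36260)/14) = 21904 - (8 - I*√1252100535/2590) = 21904 + (-8 + I*√1252100535/2590) = 21896 + I*√1252100535/2590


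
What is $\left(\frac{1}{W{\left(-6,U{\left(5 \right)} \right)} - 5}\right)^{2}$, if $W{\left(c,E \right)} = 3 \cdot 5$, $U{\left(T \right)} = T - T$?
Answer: $\frac{1}{100} \approx 0.01$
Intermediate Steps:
$U{\left(T \right)} = 0$
$W{\left(c,E \right)} = 15$
$\left(\frac{1}{W{\left(-6,U{\left(5 \right)} \right)} - 5}\right)^{2} = \left(\frac{1}{15 - 5}\right)^{2} = \left(\frac{1}{10}\right)^{2} = \frac{1}{100}$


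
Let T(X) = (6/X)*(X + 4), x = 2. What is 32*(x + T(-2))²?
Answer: 512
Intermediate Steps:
T(X) = 6*(4 + X)/X (T(X) = (6/X)*(4 + X) = 6*(4 + X)/X)
32*(x + T(-2))² = 32*(2 + (6 + 24/(-2)))² = 32*(2 + (6 + 24*(-½)))² = 32*(2 + (6 - 12))² = 32*(2 - 6)² = 32*(-4)² = 32*16 = 512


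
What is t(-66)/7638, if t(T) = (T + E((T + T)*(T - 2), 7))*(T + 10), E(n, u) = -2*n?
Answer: 168168/1273 ≈ 132.10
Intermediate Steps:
t(T) = (10 + T)*(T - 4*T*(-2 + T)) (t(T) = (T - 2*(T + T)*(T - 2))*(T + 10) = (T - 2*2*T*(-2 + T))*(10 + T) = (T - 4*T*(-2 + T))*(10 + T) = (10 + T)*(T - 4*T*(-2 + T)))
t(-66)/7638 = -66*(90 - 31*(-66) - 4*(-66)²)/7638 = -66*(90 + 2046 - 4*4356)*(1/7638) = -66*(90 + 2046 - 17424)*(1/7638) = -66*(-15288)*(1/7638) = 1009008*(1/7638) = 168168/1273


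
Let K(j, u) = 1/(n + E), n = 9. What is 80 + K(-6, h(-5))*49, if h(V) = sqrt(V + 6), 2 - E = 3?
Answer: 689/8 ≈ 86.125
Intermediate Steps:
E = -1 (E = 2 - 1*3 = 2 - 3 = -1)
h(V) = sqrt(6 + V)
K(j, u) = 1/8 (K(j, u) = 1/(9 - 1) = 1/8)
80 + K(-6, h(-5))*49 = 80 + (1/8)*49 = 80 + 49/8 = 689/8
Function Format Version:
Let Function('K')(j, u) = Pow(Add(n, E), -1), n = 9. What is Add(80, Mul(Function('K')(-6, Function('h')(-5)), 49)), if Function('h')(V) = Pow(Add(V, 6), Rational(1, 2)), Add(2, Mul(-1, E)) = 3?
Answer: Rational(689, 8) ≈ 86.125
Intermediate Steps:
E = -1 (E = Add(2, Mul(-1, 3)) = Add(2, -3) = -1)
Function('h')(V) = Pow(Add(6, V), Rational(1, 2))
Function('K')(j, u) = Rational(1, 8) (Function('K')(j, u) = Pow(Add(9, -1), -1) = Pow(8, -1) = Rational(1, 8))
Add(80, Mul(Function('K')(-6, Function('h')(-5)), 49)) = Add(80, Mul(Rational(1, 8), 49)) = Add(80, Rational(49, 8)) = Rational(689, 8)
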